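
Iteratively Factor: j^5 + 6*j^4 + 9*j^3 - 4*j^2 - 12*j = (j + 2)*(j^4 + 4*j^3 + j^2 - 6*j) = (j + 2)^2*(j^3 + 2*j^2 - 3*j) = (j + 2)^2*(j + 3)*(j^2 - j) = j*(j + 2)^2*(j + 3)*(j - 1)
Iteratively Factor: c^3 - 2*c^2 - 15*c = (c - 5)*(c^2 + 3*c) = (c - 5)*(c + 3)*(c)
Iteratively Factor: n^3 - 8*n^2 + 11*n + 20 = (n - 5)*(n^2 - 3*n - 4) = (n - 5)*(n - 4)*(n + 1)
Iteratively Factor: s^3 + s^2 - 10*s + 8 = (s - 2)*(s^2 + 3*s - 4) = (s - 2)*(s - 1)*(s + 4)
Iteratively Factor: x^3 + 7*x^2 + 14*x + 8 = (x + 4)*(x^2 + 3*x + 2) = (x + 1)*(x + 4)*(x + 2)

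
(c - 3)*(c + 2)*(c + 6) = c^3 + 5*c^2 - 12*c - 36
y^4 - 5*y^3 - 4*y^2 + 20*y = y*(y - 5)*(y - 2)*(y + 2)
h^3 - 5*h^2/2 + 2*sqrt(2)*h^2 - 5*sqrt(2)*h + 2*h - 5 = (h - 5/2)*(h + sqrt(2))^2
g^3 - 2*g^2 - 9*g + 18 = (g - 3)*(g - 2)*(g + 3)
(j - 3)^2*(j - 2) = j^3 - 8*j^2 + 21*j - 18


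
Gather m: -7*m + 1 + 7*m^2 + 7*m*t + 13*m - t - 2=7*m^2 + m*(7*t + 6) - t - 1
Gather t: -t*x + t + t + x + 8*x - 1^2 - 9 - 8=t*(2 - x) + 9*x - 18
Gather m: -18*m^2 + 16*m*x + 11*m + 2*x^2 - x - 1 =-18*m^2 + m*(16*x + 11) + 2*x^2 - x - 1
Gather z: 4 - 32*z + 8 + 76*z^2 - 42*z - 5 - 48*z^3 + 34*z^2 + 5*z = -48*z^3 + 110*z^2 - 69*z + 7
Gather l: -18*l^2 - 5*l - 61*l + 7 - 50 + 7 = -18*l^2 - 66*l - 36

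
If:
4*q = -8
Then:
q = -2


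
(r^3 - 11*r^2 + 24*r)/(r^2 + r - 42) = r*(r^2 - 11*r + 24)/(r^2 + r - 42)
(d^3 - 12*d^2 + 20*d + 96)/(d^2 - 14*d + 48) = d + 2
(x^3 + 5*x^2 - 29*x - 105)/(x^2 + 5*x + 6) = (x^2 + 2*x - 35)/(x + 2)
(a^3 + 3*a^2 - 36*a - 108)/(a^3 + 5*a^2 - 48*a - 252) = (a^2 - 3*a - 18)/(a^2 - a - 42)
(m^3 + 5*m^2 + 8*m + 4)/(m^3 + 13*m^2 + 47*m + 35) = (m^2 + 4*m + 4)/(m^2 + 12*m + 35)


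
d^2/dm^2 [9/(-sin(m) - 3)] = 9*(sin(m)^2 - 3*sin(m) - 2)/(sin(m) + 3)^3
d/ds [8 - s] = -1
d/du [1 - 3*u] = -3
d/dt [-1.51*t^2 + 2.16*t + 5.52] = 2.16 - 3.02*t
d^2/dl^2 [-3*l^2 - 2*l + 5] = -6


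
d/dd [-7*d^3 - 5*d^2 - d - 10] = -21*d^2 - 10*d - 1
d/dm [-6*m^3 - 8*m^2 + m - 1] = -18*m^2 - 16*m + 1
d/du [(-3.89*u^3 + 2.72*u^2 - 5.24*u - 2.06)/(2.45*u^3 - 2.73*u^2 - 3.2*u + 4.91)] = (3.95569999999999*u^4 + 50.572*u^3 - 65.1679*u^2 + 15.4628*u - 32.3204)/(6.0025*u^6 - 13.377*u^5 - 8.2271*u^4 + 41.531*u^3 - 16.5686*u^2 - 31.424*u + 24.1081)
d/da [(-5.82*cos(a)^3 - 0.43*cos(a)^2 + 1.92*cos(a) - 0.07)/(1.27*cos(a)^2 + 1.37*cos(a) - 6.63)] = (7.3914*cos(a)^4 + 15.9468*cos(a)^3 - 112.7323*cos(a)^2 - 5.8796*cos(a) + 12.6337)*sin(a)/(1.6129*cos(a)^4 + 3.4798*cos(a)^3 - 14.9633*cos(a)^2 - 18.1662*cos(a) + 43.9569)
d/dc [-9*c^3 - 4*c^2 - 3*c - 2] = -27*c^2 - 8*c - 3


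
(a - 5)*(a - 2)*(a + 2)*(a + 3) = a^4 - 2*a^3 - 19*a^2 + 8*a + 60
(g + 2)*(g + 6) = g^2 + 8*g + 12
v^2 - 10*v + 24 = (v - 6)*(v - 4)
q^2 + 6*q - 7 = (q - 1)*(q + 7)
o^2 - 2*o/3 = o*(o - 2/3)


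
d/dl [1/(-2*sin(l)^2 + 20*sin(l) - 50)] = cos(l)/(sin(l) - 5)^3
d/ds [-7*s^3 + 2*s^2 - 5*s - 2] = -21*s^2 + 4*s - 5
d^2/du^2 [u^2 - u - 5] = 2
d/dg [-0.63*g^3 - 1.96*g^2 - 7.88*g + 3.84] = -1.89*g^2 - 3.92*g - 7.88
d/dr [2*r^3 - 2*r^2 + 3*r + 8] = 6*r^2 - 4*r + 3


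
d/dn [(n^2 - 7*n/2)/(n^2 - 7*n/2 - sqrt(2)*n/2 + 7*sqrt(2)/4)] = -sqrt(2)/(2*n^2 - 2*sqrt(2)*n + 1)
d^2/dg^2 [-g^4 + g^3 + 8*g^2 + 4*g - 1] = -12*g^2 + 6*g + 16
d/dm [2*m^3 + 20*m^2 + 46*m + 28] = 6*m^2 + 40*m + 46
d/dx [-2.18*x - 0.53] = -2.18000000000000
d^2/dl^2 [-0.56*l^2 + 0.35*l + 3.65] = -1.12000000000000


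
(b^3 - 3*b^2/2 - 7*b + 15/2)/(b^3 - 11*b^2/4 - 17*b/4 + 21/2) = 2*(2*b^2 + 3*b - 5)/(4*b^2 + b - 14)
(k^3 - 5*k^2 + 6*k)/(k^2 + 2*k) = (k^2 - 5*k + 6)/(k + 2)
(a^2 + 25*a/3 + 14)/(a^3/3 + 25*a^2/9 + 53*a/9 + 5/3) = 3*(3*a^2 + 25*a + 42)/(3*a^3 + 25*a^2 + 53*a + 15)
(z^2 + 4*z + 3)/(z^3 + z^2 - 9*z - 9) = 1/(z - 3)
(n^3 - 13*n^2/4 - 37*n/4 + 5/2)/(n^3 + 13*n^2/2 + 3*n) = (4*n^3 - 13*n^2 - 37*n + 10)/(2*n*(2*n^2 + 13*n + 6))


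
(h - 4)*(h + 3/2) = h^2 - 5*h/2 - 6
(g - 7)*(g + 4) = g^2 - 3*g - 28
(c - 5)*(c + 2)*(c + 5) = c^3 + 2*c^2 - 25*c - 50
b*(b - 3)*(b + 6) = b^3 + 3*b^2 - 18*b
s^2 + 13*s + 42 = (s + 6)*(s + 7)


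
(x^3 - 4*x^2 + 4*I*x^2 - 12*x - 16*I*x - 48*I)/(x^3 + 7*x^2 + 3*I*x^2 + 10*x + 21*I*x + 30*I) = (x^2 + x*(-6 + 4*I) - 24*I)/(x^2 + x*(5 + 3*I) + 15*I)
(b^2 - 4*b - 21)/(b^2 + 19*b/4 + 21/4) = 4*(b - 7)/(4*b + 7)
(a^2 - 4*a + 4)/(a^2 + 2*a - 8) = (a - 2)/(a + 4)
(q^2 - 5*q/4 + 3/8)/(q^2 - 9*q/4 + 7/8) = (4*q - 3)/(4*q - 7)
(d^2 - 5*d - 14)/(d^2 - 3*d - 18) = (-d^2 + 5*d + 14)/(-d^2 + 3*d + 18)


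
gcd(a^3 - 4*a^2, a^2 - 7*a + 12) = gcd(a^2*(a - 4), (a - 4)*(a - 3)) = a - 4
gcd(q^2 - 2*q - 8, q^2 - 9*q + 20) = q - 4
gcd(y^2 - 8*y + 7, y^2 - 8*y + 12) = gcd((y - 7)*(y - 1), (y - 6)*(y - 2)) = 1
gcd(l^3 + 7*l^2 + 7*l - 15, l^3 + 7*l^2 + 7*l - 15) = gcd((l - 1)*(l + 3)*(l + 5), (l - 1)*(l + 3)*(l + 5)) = l^3 + 7*l^2 + 7*l - 15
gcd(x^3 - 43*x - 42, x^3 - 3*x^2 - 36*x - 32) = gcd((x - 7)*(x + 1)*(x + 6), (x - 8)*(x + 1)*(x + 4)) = x + 1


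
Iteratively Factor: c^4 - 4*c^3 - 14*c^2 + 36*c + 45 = (c - 5)*(c^3 + c^2 - 9*c - 9) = (c - 5)*(c + 3)*(c^2 - 2*c - 3) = (c - 5)*(c - 3)*(c + 3)*(c + 1)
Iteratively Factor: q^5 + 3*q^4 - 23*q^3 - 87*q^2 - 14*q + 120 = (q + 2)*(q^4 + q^3 - 25*q^2 - 37*q + 60) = (q + 2)*(q + 4)*(q^3 - 3*q^2 - 13*q + 15) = (q + 2)*(q + 3)*(q + 4)*(q^2 - 6*q + 5) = (q - 5)*(q + 2)*(q + 3)*(q + 4)*(q - 1)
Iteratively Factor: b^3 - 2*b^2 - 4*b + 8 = (b - 2)*(b^2 - 4) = (b - 2)^2*(b + 2)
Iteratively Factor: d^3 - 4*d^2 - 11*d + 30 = (d - 5)*(d^2 + d - 6) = (d - 5)*(d - 2)*(d + 3)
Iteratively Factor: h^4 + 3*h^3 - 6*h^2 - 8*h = (h + 1)*(h^3 + 2*h^2 - 8*h) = h*(h + 1)*(h^2 + 2*h - 8) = h*(h + 1)*(h + 4)*(h - 2)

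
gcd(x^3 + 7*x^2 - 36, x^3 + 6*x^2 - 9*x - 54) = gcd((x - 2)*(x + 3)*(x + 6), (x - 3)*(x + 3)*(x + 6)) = x^2 + 9*x + 18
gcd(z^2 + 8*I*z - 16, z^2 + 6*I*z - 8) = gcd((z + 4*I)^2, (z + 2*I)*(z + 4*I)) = z + 4*I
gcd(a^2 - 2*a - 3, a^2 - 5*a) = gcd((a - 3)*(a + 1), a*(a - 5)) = 1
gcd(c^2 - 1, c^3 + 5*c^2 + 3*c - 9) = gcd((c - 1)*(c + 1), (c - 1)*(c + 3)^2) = c - 1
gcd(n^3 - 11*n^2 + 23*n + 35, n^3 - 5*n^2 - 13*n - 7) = n^2 - 6*n - 7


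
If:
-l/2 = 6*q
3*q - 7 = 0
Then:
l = -28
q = 7/3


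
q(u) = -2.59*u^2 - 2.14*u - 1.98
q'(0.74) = -5.97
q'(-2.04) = 8.43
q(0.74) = -4.98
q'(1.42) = -9.50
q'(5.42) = -30.22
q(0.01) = -2.00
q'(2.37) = -14.42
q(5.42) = -89.66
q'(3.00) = -17.68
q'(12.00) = -64.30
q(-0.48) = -1.55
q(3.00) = -31.71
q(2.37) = -21.60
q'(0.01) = -2.19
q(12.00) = -400.62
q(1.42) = -10.24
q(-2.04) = -8.39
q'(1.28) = -8.77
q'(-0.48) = 0.35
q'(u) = -5.18*u - 2.14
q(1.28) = -8.96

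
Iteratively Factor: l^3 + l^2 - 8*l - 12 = (l - 3)*(l^2 + 4*l + 4) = (l - 3)*(l + 2)*(l + 2)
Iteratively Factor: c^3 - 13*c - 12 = (c + 3)*(c^2 - 3*c - 4) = (c - 4)*(c + 3)*(c + 1)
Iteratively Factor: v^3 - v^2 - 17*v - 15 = (v - 5)*(v^2 + 4*v + 3) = (v - 5)*(v + 1)*(v + 3)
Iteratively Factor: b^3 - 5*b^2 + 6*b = (b)*(b^2 - 5*b + 6) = b*(b - 2)*(b - 3)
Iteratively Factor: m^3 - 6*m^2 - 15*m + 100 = (m - 5)*(m^2 - m - 20) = (m - 5)^2*(m + 4)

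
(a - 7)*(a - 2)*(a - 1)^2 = a^4 - 11*a^3 + 33*a^2 - 37*a + 14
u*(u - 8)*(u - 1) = u^3 - 9*u^2 + 8*u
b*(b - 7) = b^2 - 7*b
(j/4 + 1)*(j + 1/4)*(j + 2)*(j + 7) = j^4/4 + 53*j^3/16 + 213*j^2/16 + 137*j/8 + 7/2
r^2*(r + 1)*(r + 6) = r^4 + 7*r^3 + 6*r^2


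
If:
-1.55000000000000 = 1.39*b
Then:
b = -1.12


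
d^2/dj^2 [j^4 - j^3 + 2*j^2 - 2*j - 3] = 12*j^2 - 6*j + 4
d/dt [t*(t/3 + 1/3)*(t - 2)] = t^2 - 2*t/3 - 2/3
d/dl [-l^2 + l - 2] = 1 - 2*l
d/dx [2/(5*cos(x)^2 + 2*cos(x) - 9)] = 4*(5*cos(x) + 1)*sin(x)/(5*cos(x)^2 + 2*cos(x) - 9)^2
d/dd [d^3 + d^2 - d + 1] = 3*d^2 + 2*d - 1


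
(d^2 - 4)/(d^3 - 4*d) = 1/d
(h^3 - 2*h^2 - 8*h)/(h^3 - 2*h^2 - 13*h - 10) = h*(h - 4)/(h^2 - 4*h - 5)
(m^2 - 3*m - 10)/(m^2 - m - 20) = (m + 2)/(m + 4)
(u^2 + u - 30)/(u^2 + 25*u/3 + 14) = 3*(u - 5)/(3*u + 7)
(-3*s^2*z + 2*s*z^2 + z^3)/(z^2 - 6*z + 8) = z*(-3*s^2 + 2*s*z + z^2)/(z^2 - 6*z + 8)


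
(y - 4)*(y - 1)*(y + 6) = y^3 + y^2 - 26*y + 24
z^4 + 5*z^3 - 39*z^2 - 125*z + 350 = (z - 5)*(z - 2)*(z + 5)*(z + 7)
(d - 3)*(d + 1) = d^2 - 2*d - 3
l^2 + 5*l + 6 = (l + 2)*(l + 3)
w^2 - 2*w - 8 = (w - 4)*(w + 2)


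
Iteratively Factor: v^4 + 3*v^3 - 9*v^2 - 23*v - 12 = (v - 3)*(v^3 + 6*v^2 + 9*v + 4) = (v - 3)*(v + 1)*(v^2 + 5*v + 4) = (v - 3)*(v + 1)*(v + 4)*(v + 1)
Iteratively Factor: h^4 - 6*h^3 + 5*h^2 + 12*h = (h - 3)*(h^3 - 3*h^2 - 4*h) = (h - 3)*(h + 1)*(h^2 - 4*h) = (h - 4)*(h - 3)*(h + 1)*(h)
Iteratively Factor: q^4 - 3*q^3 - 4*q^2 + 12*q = (q - 2)*(q^3 - q^2 - 6*q) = q*(q - 2)*(q^2 - q - 6) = q*(q - 2)*(q + 2)*(q - 3)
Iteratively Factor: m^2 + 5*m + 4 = (m + 1)*(m + 4)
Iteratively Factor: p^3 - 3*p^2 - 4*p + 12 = (p - 2)*(p^2 - p - 6) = (p - 3)*(p - 2)*(p + 2)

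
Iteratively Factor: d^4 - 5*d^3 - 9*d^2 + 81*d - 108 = (d + 4)*(d^3 - 9*d^2 + 27*d - 27) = (d - 3)*(d + 4)*(d^2 - 6*d + 9) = (d - 3)^2*(d + 4)*(d - 3)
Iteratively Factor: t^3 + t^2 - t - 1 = (t - 1)*(t^2 + 2*t + 1) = (t - 1)*(t + 1)*(t + 1)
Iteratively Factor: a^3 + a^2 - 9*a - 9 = (a + 3)*(a^2 - 2*a - 3) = (a - 3)*(a + 3)*(a + 1)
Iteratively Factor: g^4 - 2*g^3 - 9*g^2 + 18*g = (g)*(g^3 - 2*g^2 - 9*g + 18) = g*(g - 3)*(g^2 + g - 6) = g*(g - 3)*(g - 2)*(g + 3)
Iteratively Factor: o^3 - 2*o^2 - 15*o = (o + 3)*(o^2 - 5*o) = o*(o + 3)*(o - 5)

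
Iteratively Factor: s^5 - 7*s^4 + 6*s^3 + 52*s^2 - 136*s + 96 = (s - 2)*(s^4 - 5*s^3 - 4*s^2 + 44*s - 48) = (s - 2)^2*(s^3 - 3*s^2 - 10*s + 24) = (s - 2)^3*(s^2 - s - 12) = (s - 2)^3*(s + 3)*(s - 4)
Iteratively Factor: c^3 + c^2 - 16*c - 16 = (c + 1)*(c^2 - 16) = (c - 4)*(c + 1)*(c + 4)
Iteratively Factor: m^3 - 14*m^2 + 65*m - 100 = (m - 4)*(m^2 - 10*m + 25) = (m - 5)*(m - 4)*(m - 5)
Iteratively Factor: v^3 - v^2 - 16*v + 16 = (v - 1)*(v^2 - 16) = (v - 4)*(v - 1)*(v + 4)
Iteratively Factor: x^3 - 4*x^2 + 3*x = (x - 1)*(x^2 - 3*x) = x*(x - 1)*(x - 3)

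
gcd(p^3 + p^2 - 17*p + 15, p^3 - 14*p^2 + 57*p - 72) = p - 3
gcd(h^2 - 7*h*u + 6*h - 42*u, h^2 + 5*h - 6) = h + 6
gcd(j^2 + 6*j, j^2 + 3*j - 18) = j + 6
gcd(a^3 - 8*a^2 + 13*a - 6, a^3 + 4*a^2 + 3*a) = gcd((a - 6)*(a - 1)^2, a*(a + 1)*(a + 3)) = 1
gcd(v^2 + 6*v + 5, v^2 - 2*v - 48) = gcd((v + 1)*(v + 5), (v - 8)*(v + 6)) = 1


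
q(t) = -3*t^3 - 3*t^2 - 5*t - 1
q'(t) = -9*t^2 - 6*t - 5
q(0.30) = -2.85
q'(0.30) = -7.61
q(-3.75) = 133.77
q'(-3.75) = -109.06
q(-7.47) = 1119.45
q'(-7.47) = -462.39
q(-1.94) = 19.31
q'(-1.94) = -27.23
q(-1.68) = 13.16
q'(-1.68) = -20.32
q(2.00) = -47.00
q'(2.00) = -53.00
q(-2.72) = 50.78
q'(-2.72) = -55.27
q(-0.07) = -0.66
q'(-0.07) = -4.62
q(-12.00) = 4811.00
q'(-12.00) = -1229.00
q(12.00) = -5677.00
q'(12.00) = -1373.00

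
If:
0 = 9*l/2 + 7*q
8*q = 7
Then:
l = -49/36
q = 7/8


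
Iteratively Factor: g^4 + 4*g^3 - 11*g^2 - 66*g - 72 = (g + 3)*(g^3 + g^2 - 14*g - 24) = (g + 3)^2*(g^2 - 2*g - 8) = (g + 2)*(g + 3)^2*(g - 4)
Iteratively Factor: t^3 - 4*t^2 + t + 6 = (t + 1)*(t^2 - 5*t + 6) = (t - 2)*(t + 1)*(t - 3)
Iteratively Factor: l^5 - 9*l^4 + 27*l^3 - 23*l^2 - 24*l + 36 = (l + 1)*(l^4 - 10*l^3 + 37*l^2 - 60*l + 36) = (l - 2)*(l + 1)*(l^3 - 8*l^2 + 21*l - 18) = (l - 2)^2*(l + 1)*(l^2 - 6*l + 9) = (l - 3)*(l - 2)^2*(l + 1)*(l - 3)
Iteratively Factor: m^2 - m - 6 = (m - 3)*(m + 2)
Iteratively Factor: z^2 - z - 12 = (z + 3)*(z - 4)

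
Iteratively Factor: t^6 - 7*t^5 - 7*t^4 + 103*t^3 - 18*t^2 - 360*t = (t)*(t^5 - 7*t^4 - 7*t^3 + 103*t^2 - 18*t - 360) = t*(t - 3)*(t^4 - 4*t^3 - 19*t^2 + 46*t + 120) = t*(t - 5)*(t - 3)*(t^3 + t^2 - 14*t - 24) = t*(t - 5)*(t - 4)*(t - 3)*(t^2 + 5*t + 6) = t*(t - 5)*(t - 4)*(t - 3)*(t + 2)*(t + 3)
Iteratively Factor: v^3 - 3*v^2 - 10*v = (v - 5)*(v^2 + 2*v) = v*(v - 5)*(v + 2)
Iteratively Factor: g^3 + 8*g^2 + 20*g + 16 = (g + 4)*(g^2 + 4*g + 4) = (g + 2)*(g + 4)*(g + 2)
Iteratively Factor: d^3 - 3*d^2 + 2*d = (d - 2)*(d^2 - d) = (d - 2)*(d - 1)*(d)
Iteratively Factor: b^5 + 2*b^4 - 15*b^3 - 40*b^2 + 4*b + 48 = (b + 2)*(b^4 - 15*b^2 - 10*b + 24) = (b + 2)*(b + 3)*(b^3 - 3*b^2 - 6*b + 8) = (b - 4)*(b + 2)*(b + 3)*(b^2 + b - 2) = (b - 4)*(b + 2)^2*(b + 3)*(b - 1)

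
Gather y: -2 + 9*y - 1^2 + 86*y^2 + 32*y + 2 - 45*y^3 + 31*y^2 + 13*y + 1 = -45*y^3 + 117*y^2 + 54*y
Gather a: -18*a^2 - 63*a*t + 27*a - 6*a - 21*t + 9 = -18*a^2 + a*(21 - 63*t) - 21*t + 9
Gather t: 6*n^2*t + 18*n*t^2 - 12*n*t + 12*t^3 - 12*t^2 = 12*t^3 + t^2*(18*n - 12) + t*(6*n^2 - 12*n)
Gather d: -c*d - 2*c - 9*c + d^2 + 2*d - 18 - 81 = -11*c + d^2 + d*(2 - c) - 99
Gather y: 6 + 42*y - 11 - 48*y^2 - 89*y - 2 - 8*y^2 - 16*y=-56*y^2 - 63*y - 7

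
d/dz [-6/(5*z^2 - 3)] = 60*z/(5*z^2 - 3)^2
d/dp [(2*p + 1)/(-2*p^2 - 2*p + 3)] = 2*(-2*p^2 - 2*p + (2*p + 1)^2 + 3)/(2*p^2 + 2*p - 3)^2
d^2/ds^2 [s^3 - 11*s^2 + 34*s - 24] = 6*s - 22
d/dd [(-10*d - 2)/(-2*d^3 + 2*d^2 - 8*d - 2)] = (5*d^3 - 5*d^2 + 20*d - (5*d + 1)*(3*d^2 - 2*d + 4) + 5)/(d^3 - d^2 + 4*d + 1)^2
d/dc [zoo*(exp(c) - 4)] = zoo*exp(c)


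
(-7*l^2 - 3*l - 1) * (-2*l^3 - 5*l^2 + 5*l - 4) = 14*l^5 + 41*l^4 - 18*l^3 + 18*l^2 + 7*l + 4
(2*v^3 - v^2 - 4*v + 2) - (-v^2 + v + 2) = 2*v^3 - 5*v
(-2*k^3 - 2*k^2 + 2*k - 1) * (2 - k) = 2*k^4 - 2*k^3 - 6*k^2 + 5*k - 2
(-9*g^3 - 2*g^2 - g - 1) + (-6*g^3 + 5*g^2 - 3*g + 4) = -15*g^3 + 3*g^2 - 4*g + 3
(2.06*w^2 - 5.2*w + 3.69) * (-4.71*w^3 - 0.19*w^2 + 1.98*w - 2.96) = -9.7026*w^5 + 24.1006*w^4 - 12.3131*w^3 - 17.0947*w^2 + 22.6982*w - 10.9224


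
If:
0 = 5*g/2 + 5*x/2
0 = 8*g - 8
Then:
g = 1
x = -1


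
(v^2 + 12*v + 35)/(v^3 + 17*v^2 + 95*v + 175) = 1/(v + 5)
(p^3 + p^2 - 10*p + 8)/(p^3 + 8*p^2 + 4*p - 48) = (p - 1)/(p + 6)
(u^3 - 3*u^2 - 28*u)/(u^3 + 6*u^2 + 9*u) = (u^2 - 3*u - 28)/(u^2 + 6*u + 9)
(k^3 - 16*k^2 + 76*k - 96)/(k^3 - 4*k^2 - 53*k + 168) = (k^2 - 8*k + 12)/(k^2 + 4*k - 21)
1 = 1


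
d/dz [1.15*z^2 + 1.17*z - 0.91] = 2.3*z + 1.17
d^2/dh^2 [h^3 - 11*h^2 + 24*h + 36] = 6*h - 22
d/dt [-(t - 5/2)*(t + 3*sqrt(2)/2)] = -2*t - 3*sqrt(2)/2 + 5/2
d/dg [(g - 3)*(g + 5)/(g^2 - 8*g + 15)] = -10/(g^2 - 10*g + 25)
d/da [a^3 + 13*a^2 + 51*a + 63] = 3*a^2 + 26*a + 51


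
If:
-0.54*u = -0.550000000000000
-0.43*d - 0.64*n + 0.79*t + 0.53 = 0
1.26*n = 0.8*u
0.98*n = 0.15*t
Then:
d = 8.03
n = 0.65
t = 4.22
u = 1.02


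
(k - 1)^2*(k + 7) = k^3 + 5*k^2 - 13*k + 7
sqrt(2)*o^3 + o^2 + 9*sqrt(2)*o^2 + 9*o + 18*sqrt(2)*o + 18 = (o + 3)*(o + 6)*(sqrt(2)*o + 1)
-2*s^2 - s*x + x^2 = (-2*s + x)*(s + x)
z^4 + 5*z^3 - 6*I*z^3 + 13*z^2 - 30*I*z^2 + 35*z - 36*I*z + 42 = (z + 2)*(z + 3)*(z - 7*I)*(z + I)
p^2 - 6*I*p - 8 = (p - 4*I)*(p - 2*I)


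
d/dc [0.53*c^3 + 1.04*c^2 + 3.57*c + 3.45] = 1.59*c^2 + 2.08*c + 3.57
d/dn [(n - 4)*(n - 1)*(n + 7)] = 3*n^2 + 4*n - 31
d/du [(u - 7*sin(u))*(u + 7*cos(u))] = -7*sqrt(2)*u*sin(u + pi/4) + 2*u - 49*cos(2*u) + 7*sqrt(2)*cos(u + pi/4)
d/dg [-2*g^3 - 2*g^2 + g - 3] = -6*g^2 - 4*g + 1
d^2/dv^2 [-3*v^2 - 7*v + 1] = -6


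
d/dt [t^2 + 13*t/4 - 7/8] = 2*t + 13/4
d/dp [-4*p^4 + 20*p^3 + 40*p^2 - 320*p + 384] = -16*p^3 + 60*p^2 + 80*p - 320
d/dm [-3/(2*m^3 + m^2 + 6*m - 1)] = 6*(3*m^2 + m + 3)/(2*m^3 + m^2 + 6*m - 1)^2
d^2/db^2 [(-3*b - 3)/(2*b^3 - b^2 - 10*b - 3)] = 6*(4*(b + 1)*(-3*b^2 + b + 5)^2 + (6*b^2 - 2*b + (b + 1)*(6*b - 1) - 10)*(-2*b^3 + b^2 + 10*b + 3))/(-2*b^3 + b^2 + 10*b + 3)^3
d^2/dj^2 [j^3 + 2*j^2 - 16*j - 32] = 6*j + 4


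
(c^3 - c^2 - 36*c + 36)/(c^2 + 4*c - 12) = (c^2 - 7*c + 6)/(c - 2)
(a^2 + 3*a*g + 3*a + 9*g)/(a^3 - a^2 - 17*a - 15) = (a + 3*g)/(a^2 - 4*a - 5)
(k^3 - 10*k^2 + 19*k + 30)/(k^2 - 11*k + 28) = (k^3 - 10*k^2 + 19*k + 30)/(k^2 - 11*k + 28)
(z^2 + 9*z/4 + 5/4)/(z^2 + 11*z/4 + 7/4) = (4*z + 5)/(4*z + 7)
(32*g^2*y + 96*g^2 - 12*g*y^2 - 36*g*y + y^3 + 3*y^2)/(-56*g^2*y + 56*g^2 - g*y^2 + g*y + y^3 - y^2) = (-4*g*y - 12*g + y^2 + 3*y)/(7*g*y - 7*g + y^2 - y)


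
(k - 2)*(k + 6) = k^2 + 4*k - 12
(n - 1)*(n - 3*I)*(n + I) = n^3 - n^2 - 2*I*n^2 + 3*n + 2*I*n - 3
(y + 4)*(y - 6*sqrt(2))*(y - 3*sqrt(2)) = y^3 - 9*sqrt(2)*y^2 + 4*y^2 - 36*sqrt(2)*y + 36*y + 144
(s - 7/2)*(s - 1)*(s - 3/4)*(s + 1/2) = s^4 - 19*s^3/4 + 17*s^2/4 + 13*s/16 - 21/16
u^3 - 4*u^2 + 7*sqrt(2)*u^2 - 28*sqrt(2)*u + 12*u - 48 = (u - 4)*(u + sqrt(2))*(u + 6*sqrt(2))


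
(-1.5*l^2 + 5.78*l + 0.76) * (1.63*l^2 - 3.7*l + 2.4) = -2.445*l^4 + 14.9714*l^3 - 23.7472*l^2 + 11.06*l + 1.824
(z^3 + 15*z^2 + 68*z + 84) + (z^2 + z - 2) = z^3 + 16*z^2 + 69*z + 82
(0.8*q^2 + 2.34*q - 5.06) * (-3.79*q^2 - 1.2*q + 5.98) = -3.032*q^4 - 9.8286*q^3 + 21.1534*q^2 + 20.0652*q - 30.2588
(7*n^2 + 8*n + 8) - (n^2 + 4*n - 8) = 6*n^2 + 4*n + 16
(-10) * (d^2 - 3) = 30 - 10*d^2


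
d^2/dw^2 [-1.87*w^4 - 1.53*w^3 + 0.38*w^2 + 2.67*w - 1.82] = -22.44*w^2 - 9.18*w + 0.76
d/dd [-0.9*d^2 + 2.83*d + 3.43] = 2.83 - 1.8*d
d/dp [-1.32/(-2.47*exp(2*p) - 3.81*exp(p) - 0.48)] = (-6.5208*exp(p) - 5.0292)*exp(p)/(2.47*exp(2*p) + 3.81*exp(p) + 0.48)^2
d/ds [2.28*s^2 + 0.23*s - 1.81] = 4.56*s + 0.23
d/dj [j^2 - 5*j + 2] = 2*j - 5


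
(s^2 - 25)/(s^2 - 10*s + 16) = (s^2 - 25)/(s^2 - 10*s + 16)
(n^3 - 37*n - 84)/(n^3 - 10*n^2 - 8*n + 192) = (n^2 - 4*n - 21)/(n^2 - 14*n + 48)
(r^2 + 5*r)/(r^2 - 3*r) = (r + 5)/(r - 3)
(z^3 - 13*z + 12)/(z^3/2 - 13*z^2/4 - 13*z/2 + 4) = 4*(z^3 - 13*z + 12)/(2*z^3 - 13*z^2 - 26*z + 16)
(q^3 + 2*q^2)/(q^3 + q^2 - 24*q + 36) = q^2*(q + 2)/(q^3 + q^2 - 24*q + 36)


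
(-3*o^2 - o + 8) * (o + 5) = -3*o^3 - 16*o^2 + 3*o + 40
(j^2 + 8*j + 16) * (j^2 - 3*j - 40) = j^4 + 5*j^3 - 48*j^2 - 368*j - 640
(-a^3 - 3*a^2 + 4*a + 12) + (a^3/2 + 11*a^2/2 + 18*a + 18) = -a^3/2 + 5*a^2/2 + 22*a + 30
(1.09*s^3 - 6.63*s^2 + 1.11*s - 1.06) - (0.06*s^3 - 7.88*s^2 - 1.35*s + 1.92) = 1.03*s^3 + 1.25*s^2 + 2.46*s - 2.98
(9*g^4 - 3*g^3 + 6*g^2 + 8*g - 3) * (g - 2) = 9*g^5 - 21*g^4 + 12*g^3 - 4*g^2 - 19*g + 6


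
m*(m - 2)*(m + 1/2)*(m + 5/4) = m^4 - m^3/4 - 23*m^2/8 - 5*m/4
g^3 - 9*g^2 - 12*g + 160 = (g - 8)*(g - 5)*(g + 4)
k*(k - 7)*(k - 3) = k^3 - 10*k^2 + 21*k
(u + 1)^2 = u^2 + 2*u + 1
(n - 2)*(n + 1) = n^2 - n - 2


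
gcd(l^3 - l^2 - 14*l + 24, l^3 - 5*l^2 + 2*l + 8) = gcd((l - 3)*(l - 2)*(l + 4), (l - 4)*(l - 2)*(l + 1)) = l - 2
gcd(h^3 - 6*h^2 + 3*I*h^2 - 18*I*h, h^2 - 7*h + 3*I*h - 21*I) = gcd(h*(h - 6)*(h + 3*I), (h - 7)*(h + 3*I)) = h + 3*I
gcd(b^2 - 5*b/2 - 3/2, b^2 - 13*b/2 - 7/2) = b + 1/2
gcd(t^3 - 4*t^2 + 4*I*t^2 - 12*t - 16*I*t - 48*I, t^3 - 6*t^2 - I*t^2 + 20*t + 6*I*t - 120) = t^2 + t*(-6 + 4*I) - 24*I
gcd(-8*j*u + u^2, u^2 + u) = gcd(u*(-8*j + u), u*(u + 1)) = u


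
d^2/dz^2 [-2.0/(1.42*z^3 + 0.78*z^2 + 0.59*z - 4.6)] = ((17.04*z + 3.12)*(1.42*z^3 + 0.78*z^2 + 0.59*z - 4.6) - 2.0*(4.26*z^2 + 1.56*z + 0.59)*(8.52*z^2 + 3.12*z + 1.18))/(1.42*z^3 + 0.78*z^2 + 0.59*z - 4.6)^3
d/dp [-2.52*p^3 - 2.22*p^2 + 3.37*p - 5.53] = -7.56*p^2 - 4.44*p + 3.37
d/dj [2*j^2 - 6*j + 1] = 4*j - 6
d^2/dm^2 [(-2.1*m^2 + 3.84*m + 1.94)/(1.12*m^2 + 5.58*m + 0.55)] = (35.882112*m^3 + 22.362816*m^2 + 58.5527040000001*m + 93.578732)/(1.404928*m^6 + 20.998656*m^5 + 106.688064*m^4 + 194.364792*m^3 + 52.39146*m^2 + 5.06385*m + 0.166375)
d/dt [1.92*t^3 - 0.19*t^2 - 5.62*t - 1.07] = 5.76*t^2 - 0.38*t - 5.62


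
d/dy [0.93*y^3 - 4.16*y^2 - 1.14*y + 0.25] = 2.79*y^2 - 8.32*y - 1.14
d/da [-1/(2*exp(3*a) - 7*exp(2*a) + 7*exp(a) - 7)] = (6*exp(2*a) - 14*exp(a) + 7)*exp(a)/(2*exp(3*a) - 7*exp(2*a) + 7*exp(a) - 7)^2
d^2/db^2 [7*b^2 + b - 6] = 14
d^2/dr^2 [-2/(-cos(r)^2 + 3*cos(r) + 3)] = 2*(4*sin(r)^4 + 9*sin(r)^2*cos(r) - 23*sin(r)^2 - 5)/(sin(r)^2 + 3*cos(r) + 2)^3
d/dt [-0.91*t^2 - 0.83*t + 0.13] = -1.82*t - 0.83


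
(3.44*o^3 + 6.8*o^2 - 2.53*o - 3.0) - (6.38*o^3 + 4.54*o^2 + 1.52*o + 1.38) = -2.94*o^3 + 2.26*o^2 - 4.05*o - 4.38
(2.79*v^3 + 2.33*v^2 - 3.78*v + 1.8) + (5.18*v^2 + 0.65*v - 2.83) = 2.79*v^3 + 7.51*v^2 - 3.13*v - 1.03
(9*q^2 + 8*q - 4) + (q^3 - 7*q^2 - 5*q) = q^3 + 2*q^2 + 3*q - 4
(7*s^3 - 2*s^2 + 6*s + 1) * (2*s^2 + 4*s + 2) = 14*s^5 + 24*s^4 + 18*s^3 + 22*s^2 + 16*s + 2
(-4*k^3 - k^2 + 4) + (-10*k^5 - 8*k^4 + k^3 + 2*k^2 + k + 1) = -10*k^5 - 8*k^4 - 3*k^3 + k^2 + k + 5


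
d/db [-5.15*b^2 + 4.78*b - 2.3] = 4.78 - 10.3*b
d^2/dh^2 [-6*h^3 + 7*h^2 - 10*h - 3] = 14 - 36*h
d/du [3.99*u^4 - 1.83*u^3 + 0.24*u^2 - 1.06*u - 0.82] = 15.96*u^3 - 5.49*u^2 + 0.48*u - 1.06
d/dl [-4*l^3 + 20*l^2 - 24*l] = -12*l^2 + 40*l - 24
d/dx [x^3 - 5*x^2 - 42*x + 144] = 3*x^2 - 10*x - 42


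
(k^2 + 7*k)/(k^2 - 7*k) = (k + 7)/(k - 7)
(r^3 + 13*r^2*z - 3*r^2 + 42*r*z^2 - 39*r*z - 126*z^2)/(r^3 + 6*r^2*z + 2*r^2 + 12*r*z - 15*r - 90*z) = (r + 7*z)/(r + 5)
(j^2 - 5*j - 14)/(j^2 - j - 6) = (j - 7)/(j - 3)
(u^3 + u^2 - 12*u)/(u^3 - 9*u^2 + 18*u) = (u + 4)/(u - 6)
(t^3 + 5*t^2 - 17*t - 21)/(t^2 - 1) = (t^2 + 4*t - 21)/(t - 1)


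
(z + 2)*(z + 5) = z^2 + 7*z + 10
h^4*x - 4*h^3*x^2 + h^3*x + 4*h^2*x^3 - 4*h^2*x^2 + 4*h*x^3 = h*(h - 2*x)^2*(h*x + x)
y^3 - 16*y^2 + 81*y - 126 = (y - 7)*(y - 6)*(y - 3)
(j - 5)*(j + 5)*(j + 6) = j^3 + 6*j^2 - 25*j - 150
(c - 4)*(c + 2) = c^2 - 2*c - 8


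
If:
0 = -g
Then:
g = 0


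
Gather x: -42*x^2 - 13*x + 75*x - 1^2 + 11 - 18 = -42*x^2 + 62*x - 8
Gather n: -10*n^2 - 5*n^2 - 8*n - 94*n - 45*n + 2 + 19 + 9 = -15*n^2 - 147*n + 30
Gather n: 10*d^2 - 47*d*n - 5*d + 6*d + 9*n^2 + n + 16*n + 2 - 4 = 10*d^2 + d + 9*n^2 + n*(17 - 47*d) - 2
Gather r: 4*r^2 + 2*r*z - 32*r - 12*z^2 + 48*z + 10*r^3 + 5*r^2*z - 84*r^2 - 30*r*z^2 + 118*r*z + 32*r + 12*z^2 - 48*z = 10*r^3 + r^2*(5*z - 80) + r*(-30*z^2 + 120*z)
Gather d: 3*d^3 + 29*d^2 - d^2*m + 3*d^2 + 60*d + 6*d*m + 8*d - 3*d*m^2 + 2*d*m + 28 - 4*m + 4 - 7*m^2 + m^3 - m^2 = 3*d^3 + d^2*(32 - m) + d*(-3*m^2 + 8*m + 68) + m^3 - 8*m^2 - 4*m + 32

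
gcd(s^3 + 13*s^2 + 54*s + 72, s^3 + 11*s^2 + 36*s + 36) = s^2 + 9*s + 18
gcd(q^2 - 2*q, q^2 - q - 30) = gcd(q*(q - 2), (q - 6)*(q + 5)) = 1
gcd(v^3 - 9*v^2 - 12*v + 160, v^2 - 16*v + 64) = v - 8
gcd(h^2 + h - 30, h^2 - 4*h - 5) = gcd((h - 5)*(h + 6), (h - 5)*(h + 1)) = h - 5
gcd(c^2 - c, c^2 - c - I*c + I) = c - 1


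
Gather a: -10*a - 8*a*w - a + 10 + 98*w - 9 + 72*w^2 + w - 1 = a*(-8*w - 11) + 72*w^2 + 99*w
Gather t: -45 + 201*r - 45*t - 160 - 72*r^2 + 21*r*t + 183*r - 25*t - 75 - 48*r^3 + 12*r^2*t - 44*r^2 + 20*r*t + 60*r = -48*r^3 - 116*r^2 + 444*r + t*(12*r^2 + 41*r - 70) - 280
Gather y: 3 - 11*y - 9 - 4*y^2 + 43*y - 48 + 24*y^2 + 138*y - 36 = 20*y^2 + 170*y - 90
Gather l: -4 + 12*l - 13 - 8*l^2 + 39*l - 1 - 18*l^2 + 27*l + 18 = -26*l^2 + 78*l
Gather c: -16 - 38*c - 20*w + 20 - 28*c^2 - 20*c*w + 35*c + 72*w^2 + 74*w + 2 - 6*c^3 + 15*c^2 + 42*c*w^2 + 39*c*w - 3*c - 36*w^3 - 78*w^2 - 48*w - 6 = -6*c^3 - 13*c^2 + c*(42*w^2 + 19*w - 6) - 36*w^3 - 6*w^2 + 6*w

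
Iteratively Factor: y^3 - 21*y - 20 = (y + 4)*(y^2 - 4*y - 5) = (y - 5)*(y + 4)*(y + 1)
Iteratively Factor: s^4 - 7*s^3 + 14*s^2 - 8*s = (s - 2)*(s^3 - 5*s^2 + 4*s) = (s - 2)*(s - 1)*(s^2 - 4*s) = (s - 4)*(s - 2)*(s - 1)*(s)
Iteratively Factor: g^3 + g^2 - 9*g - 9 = (g + 3)*(g^2 - 2*g - 3) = (g + 1)*(g + 3)*(g - 3)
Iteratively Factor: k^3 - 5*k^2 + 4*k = (k - 4)*(k^2 - k) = (k - 4)*(k - 1)*(k)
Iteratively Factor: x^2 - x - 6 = (x - 3)*(x + 2)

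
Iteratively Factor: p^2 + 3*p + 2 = (p + 2)*(p + 1)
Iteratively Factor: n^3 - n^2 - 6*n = (n)*(n^2 - n - 6) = n*(n + 2)*(n - 3)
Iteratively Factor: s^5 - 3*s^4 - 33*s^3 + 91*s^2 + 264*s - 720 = (s - 5)*(s^4 + 2*s^3 - 23*s^2 - 24*s + 144) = (s - 5)*(s + 4)*(s^3 - 2*s^2 - 15*s + 36) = (s - 5)*(s + 4)^2*(s^2 - 6*s + 9) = (s - 5)*(s - 3)*(s + 4)^2*(s - 3)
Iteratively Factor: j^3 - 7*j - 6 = (j + 2)*(j^2 - 2*j - 3) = (j - 3)*(j + 2)*(j + 1)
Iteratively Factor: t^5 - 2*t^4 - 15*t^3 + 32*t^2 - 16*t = (t)*(t^4 - 2*t^3 - 15*t^2 + 32*t - 16) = t*(t - 1)*(t^3 - t^2 - 16*t + 16) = t*(t - 4)*(t - 1)*(t^2 + 3*t - 4) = t*(t - 4)*(t - 1)^2*(t + 4)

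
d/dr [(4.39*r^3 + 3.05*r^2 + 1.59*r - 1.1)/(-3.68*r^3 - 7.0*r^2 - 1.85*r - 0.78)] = (7.105427357601e-15*r^5 - 19.506*r^4 - 4.54059999999998*r^3 - 16.9291*r^2 - 20.158*r - 3.2752)/(13.5424*r^6 + 51.52*r^5 + 62.616*r^4 + 31.6408*r^3 + 14.3425*r^2 + 2.886*r + 0.6084)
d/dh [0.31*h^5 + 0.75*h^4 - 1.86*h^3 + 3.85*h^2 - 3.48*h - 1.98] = 1.55*h^4 + 3.0*h^3 - 5.58*h^2 + 7.7*h - 3.48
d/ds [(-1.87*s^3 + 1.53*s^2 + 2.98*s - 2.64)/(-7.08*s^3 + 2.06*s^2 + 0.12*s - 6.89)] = (-7.105427357601e-15*s^5 + 6.9802*s^4 + 41.748*s^3 - 23.3759*s^2 - 10.2066*s - 20.2154)/(50.1264*s^6 - 29.1696*s^5 + 2.5444*s^4 + 98.0568*s^3 - 28.3724*s^2 - 1.6536*s + 47.4721)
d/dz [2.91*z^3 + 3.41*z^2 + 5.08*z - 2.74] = 8.73*z^2 + 6.82*z + 5.08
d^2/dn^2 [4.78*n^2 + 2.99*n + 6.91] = 9.56000000000000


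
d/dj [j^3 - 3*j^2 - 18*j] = 3*j^2 - 6*j - 18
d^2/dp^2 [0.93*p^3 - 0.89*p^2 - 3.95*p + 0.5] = 5.58*p - 1.78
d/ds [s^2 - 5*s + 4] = 2*s - 5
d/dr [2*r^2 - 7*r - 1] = 4*r - 7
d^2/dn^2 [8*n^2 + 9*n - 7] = 16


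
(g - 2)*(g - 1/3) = g^2 - 7*g/3 + 2/3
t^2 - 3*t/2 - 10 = (t - 4)*(t + 5/2)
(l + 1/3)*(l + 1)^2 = l^3 + 7*l^2/3 + 5*l/3 + 1/3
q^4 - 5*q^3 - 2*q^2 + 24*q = q*(q - 4)*(q - 3)*(q + 2)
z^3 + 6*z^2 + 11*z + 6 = (z + 1)*(z + 2)*(z + 3)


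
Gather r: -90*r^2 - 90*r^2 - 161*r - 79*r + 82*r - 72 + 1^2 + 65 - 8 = -180*r^2 - 158*r - 14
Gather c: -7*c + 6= 6 - 7*c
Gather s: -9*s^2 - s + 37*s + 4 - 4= -9*s^2 + 36*s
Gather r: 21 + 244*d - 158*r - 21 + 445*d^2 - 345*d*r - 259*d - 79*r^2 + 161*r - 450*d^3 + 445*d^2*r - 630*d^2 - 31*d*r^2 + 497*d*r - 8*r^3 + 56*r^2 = -450*d^3 - 185*d^2 - 15*d - 8*r^3 + r^2*(-31*d - 23) + r*(445*d^2 + 152*d + 3)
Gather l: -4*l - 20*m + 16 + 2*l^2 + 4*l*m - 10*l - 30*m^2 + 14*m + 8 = 2*l^2 + l*(4*m - 14) - 30*m^2 - 6*m + 24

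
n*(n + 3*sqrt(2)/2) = n^2 + 3*sqrt(2)*n/2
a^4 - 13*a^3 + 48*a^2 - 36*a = a*(a - 6)^2*(a - 1)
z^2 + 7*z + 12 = (z + 3)*(z + 4)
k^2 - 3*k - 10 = (k - 5)*(k + 2)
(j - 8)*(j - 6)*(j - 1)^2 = j^4 - 16*j^3 + 77*j^2 - 110*j + 48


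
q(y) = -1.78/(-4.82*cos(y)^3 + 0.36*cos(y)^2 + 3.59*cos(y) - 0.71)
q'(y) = -1.78*(-14.46*sin(y)*cos(y)^2 + 0.72*sin(y)*cos(y) + 3.59*sin(y))/(-4.82*cos(y)^3 + 0.36*cos(y)^2 + 3.59*cos(y) - 0.71)^2 = (25.7388*cos(y)^2 - 1.2816*cos(y) - 6.3902)*sin(y)/(4.82*cos(y)^3 - 0.36*cos(y)^2 - 3.59*cos(y) + 0.71)^2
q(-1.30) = -9.68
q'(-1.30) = 139.48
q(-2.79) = -7.90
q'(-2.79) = -118.68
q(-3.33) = -2.62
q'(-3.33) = 7.99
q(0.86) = -3.98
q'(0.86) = 14.16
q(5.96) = 1.63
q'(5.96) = -4.14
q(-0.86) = -3.98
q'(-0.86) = -14.16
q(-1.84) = 1.15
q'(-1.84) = 1.70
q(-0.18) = 1.25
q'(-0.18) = -1.53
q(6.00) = 1.49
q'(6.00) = -3.14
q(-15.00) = 1.59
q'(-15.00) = -4.93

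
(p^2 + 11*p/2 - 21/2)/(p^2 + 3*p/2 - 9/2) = (p + 7)/(p + 3)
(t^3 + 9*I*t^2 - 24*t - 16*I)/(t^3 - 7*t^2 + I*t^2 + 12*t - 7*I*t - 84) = (t^2 + 5*I*t - 4)/(t^2 - t*(7 + 3*I) + 21*I)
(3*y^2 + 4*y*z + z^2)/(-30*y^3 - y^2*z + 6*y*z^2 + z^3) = (-y - z)/(10*y^2 - 3*y*z - z^2)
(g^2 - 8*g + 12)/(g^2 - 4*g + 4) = (g - 6)/(g - 2)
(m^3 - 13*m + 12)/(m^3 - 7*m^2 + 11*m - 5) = (m^2 + m - 12)/(m^2 - 6*m + 5)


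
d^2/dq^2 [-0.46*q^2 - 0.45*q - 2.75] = -0.920000000000000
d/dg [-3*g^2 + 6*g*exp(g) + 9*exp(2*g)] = 6*g*exp(g) - 6*g + 18*exp(2*g) + 6*exp(g)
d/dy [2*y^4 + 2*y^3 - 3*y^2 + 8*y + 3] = 8*y^3 + 6*y^2 - 6*y + 8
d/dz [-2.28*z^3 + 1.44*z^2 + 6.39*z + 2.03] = -6.84*z^2 + 2.88*z + 6.39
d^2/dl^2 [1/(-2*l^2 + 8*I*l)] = (l*(l - 4*I) - 4*(l - 2*I)^2)/(l^3*(l - 4*I)^3)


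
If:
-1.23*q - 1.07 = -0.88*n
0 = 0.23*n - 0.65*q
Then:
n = 2.41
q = 0.85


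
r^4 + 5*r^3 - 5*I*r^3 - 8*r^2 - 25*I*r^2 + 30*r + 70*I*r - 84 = (r - 2)*(r + 7)*(r - 6*I)*(r + I)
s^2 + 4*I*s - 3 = (s + I)*(s + 3*I)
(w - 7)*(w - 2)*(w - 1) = w^3 - 10*w^2 + 23*w - 14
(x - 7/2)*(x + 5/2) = x^2 - x - 35/4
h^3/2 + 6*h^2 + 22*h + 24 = (h/2 + 1)*(h + 4)*(h + 6)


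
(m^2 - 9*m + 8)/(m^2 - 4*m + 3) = (m - 8)/(m - 3)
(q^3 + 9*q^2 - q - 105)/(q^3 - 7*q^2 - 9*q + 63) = (q^2 + 12*q + 35)/(q^2 - 4*q - 21)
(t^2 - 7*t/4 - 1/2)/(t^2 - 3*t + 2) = (t + 1/4)/(t - 1)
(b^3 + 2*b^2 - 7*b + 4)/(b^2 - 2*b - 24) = (b^2 - 2*b + 1)/(b - 6)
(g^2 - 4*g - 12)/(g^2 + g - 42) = (g + 2)/(g + 7)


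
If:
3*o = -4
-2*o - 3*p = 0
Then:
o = -4/3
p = 8/9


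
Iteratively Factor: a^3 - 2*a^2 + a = (a - 1)*(a^2 - a) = (a - 1)^2*(a)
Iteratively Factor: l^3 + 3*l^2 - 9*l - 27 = (l + 3)*(l^2 - 9) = (l - 3)*(l + 3)*(l + 3)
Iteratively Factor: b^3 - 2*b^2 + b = (b - 1)*(b^2 - b) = (b - 1)^2*(b)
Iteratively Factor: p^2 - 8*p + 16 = (p - 4)*(p - 4)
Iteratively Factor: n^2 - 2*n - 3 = (n - 3)*(n + 1)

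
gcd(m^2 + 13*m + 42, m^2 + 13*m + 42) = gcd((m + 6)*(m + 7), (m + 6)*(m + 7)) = m^2 + 13*m + 42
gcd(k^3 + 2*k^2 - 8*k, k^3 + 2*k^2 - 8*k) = k^3 + 2*k^2 - 8*k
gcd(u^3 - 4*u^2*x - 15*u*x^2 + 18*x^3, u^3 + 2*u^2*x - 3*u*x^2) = -u^2 - 2*u*x + 3*x^2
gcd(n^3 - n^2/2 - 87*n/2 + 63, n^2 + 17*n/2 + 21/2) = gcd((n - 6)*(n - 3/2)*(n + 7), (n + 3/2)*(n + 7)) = n + 7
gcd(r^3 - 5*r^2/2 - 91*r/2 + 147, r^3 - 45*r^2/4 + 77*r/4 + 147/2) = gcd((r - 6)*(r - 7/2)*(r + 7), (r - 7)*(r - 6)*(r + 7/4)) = r - 6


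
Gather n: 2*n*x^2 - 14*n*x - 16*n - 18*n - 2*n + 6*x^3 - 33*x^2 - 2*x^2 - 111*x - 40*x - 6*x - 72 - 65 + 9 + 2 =n*(2*x^2 - 14*x - 36) + 6*x^3 - 35*x^2 - 157*x - 126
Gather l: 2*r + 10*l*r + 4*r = 10*l*r + 6*r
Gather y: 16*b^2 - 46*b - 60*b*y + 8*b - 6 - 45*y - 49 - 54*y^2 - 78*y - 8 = 16*b^2 - 38*b - 54*y^2 + y*(-60*b - 123) - 63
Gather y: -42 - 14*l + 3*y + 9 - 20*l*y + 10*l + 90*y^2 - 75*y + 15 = -4*l + 90*y^2 + y*(-20*l - 72) - 18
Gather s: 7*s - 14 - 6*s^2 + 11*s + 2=-6*s^2 + 18*s - 12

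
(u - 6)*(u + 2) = u^2 - 4*u - 12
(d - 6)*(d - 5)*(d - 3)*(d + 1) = d^4 - 13*d^3 + 49*d^2 - 27*d - 90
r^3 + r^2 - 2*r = r*(r - 1)*(r + 2)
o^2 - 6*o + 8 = (o - 4)*(o - 2)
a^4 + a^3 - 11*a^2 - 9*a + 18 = (a - 3)*(a - 1)*(a + 2)*(a + 3)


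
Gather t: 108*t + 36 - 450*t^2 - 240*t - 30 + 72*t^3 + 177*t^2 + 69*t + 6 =72*t^3 - 273*t^2 - 63*t + 12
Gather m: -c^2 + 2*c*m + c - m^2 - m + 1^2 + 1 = -c^2 + c - m^2 + m*(2*c - 1) + 2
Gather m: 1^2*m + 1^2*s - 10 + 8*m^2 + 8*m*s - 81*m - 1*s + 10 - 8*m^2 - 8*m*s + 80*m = 0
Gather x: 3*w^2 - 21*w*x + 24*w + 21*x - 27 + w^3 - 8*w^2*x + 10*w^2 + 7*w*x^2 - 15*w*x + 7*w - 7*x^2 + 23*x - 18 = w^3 + 13*w^2 + 31*w + x^2*(7*w - 7) + x*(-8*w^2 - 36*w + 44) - 45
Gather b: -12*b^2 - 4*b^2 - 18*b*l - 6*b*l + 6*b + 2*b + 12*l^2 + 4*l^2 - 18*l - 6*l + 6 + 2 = -16*b^2 + b*(8 - 24*l) + 16*l^2 - 24*l + 8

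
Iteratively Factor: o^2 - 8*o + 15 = (o - 5)*(o - 3)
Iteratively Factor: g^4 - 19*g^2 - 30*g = (g - 5)*(g^3 + 5*g^2 + 6*g) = (g - 5)*(g + 2)*(g^2 + 3*g) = g*(g - 5)*(g + 2)*(g + 3)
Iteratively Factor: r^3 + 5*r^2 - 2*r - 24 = (r + 3)*(r^2 + 2*r - 8) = (r - 2)*(r + 3)*(r + 4)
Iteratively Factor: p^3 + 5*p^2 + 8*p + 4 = (p + 1)*(p^2 + 4*p + 4) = (p + 1)*(p + 2)*(p + 2)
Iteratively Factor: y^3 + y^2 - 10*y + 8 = (y - 1)*(y^2 + 2*y - 8) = (y - 1)*(y + 4)*(y - 2)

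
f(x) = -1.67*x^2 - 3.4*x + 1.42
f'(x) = -3.34*x - 3.4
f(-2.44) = -0.23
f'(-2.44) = 4.75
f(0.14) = 0.91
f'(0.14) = -3.87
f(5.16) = -60.59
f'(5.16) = -20.63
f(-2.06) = 1.34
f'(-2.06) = 3.48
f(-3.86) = -10.34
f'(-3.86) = 9.49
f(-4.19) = -13.65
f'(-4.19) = 10.59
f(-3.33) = -5.78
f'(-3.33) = 7.72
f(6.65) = -95.04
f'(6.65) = -25.61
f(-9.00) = -103.25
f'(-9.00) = 26.66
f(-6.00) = -38.30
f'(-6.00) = 16.64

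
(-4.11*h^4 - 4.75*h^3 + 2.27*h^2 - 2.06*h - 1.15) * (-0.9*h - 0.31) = 3.699*h^5 + 5.5491*h^4 - 0.5705*h^3 + 1.1503*h^2 + 1.6736*h + 0.3565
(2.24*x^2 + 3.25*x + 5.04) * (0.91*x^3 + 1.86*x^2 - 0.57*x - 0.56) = 2.0384*x^5 + 7.1239*x^4 + 9.3546*x^3 + 6.2675*x^2 - 4.6928*x - 2.8224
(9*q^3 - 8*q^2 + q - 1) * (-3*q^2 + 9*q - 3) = -27*q^5 + 105*q^4 - 102*q^3 + 36*q^2 - 12*q + 3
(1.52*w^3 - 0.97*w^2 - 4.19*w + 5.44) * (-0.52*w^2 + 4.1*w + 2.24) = -0.7904*w^5 + 6.7364*w^4 + 1.6066*w^3 - 22.1806*w^2 + 12.9184*w + 12.1856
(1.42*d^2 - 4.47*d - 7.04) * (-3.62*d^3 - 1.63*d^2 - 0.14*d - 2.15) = -5.1404*d^5 + 13.8668*d^4 + 32.5721*d^3 + 9.048*d^2 + 10.5961*d + 15.136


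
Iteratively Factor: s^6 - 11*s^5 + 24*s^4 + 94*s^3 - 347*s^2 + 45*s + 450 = (s + 1)*(s^5 - 12*s^4 + 36*s^3 + 58*s^2 - 405*s + 450) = (s - 3)*(s + 1)*(s^4 - 9*s^3 + 9*s^2 + 85*s - 150) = (s - 3)*(s - 2)*(s + 1)*(s^3 - 7*s^2 - 5*s + 75) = (s - 5)*(s - 3)*(s - 2)*(s + 1)*(s^2 - 2*s - 15) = (s - 5)^2*(s - 3)*(s - 2)*(s + 1)*(s + 3)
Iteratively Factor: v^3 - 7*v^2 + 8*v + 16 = (v + 1)*(v^2 - 8*v + 16) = (v - 4)*(v + 1)*(v - 4)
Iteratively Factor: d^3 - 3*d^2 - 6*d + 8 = (d - 1)*(d^2 - 2*d - 8) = (d - 1)*(d + 2)*(d - 4)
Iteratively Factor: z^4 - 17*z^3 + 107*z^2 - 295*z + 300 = (z - 4)*(z^3 - 13*z^2 + 55*z - 75) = (z - 5)*(z - 4)*(z^2 - 8*z + 15) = (z - 5)*(z - 4)*(z - 3)*(z - 5)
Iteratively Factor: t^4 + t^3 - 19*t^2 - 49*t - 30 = (t + 1)*(t^3 - 19*t - 30) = (t + 1)*(t + 3)*(t^2 - 3*t - 10) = (t - 5)*(t + 1)*(t + 3)*(t + 2)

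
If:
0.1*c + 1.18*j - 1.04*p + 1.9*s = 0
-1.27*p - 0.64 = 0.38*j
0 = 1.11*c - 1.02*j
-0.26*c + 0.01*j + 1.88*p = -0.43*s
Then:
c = -0.85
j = -0.93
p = -0.23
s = 0.50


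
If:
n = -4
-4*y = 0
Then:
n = -4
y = 0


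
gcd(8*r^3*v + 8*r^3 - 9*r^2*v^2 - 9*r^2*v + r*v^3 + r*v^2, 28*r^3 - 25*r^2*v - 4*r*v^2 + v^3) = r - v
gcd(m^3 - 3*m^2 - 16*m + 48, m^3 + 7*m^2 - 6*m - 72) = m^2 + m - 12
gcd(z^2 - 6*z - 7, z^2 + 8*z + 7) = z + 1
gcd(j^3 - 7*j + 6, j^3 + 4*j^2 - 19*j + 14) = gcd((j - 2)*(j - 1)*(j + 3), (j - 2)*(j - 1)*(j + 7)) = j^2 - 3*j + 2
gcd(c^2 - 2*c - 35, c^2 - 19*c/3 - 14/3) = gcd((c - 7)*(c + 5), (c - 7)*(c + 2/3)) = c - 7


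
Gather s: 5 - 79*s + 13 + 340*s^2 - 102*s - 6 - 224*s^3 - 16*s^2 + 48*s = -224*s^3 + 324*s^2 - 133*s + 12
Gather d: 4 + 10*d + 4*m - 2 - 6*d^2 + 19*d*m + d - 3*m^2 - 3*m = -6*d^2 + d*(19*m + 11) - 3*m^2 + m + 2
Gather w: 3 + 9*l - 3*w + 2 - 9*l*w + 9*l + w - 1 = 18*l + w*(-9*l - 2) + 4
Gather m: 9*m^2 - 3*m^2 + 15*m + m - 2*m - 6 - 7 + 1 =6*m^2 + 14*m - 12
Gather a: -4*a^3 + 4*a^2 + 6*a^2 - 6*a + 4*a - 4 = -4*a^3 + 10*a^2 - 2*a - 4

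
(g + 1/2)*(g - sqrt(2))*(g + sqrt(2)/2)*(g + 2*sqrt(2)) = g^4 + g^3/2 + 3*sqrt(2)*g^3/2 - 3*g^2 + 3*sqrt(2)*g^2/4 - 2*sqrt(2)*g - 3*g/2 - sqrt(2)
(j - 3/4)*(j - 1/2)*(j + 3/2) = j^3 + j^2/4 - 3*j/2 + 9/16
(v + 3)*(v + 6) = v^2 + 9*v + 18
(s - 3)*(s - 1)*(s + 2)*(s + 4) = s^4 + 2*s^3 - 13*s^2 - 14*s + 24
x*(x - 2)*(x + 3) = x^3 + x^2 - 6*x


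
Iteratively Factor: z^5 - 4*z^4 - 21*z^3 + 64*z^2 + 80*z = (z)*(z^4 - 4*z^3 - 21*z^2 + 64*z + 80) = z*(z - 4)*(z^3 - 21*z - 20) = z*(z - 4)*(z + 4)*(z^2 - 4*z - 5) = z*(z - 4)*(z + 1)*(z + 4)*(z - 5)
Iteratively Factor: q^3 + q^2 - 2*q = (q + 2)*(q^2 - q) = (q - 1)*(q + 2)*(q)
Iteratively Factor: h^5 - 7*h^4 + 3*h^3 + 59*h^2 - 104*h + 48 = (h - 1)*(h^4 - 6*h^3 - 3*h^2 + 56*h - 48) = (h - 1)*(h + 3)*(h^3 - 9*h^2 + 24*h - 16) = (h - 1)^2*(h + 3)*(h^2 - 8*h + 16) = (h - 4)*(h - 1)^2*(h + 3)*(h - 4)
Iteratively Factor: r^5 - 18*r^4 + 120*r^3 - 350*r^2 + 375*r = (r - 5)*(r^4 - 13*r^3 + 55*r^2 - 75*r) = r*(r - 5)*(r^3 - 13*r^2 + 55*r - 75) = r*(r - 5)^2*(r^2 - 8*r + 15) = r*(r - 5)^2*(r - 3)*(r - 5)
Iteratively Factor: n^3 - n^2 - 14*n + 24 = (n - 2)*(n^2 + n - 12) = (n - 3)*(n - 2)*(n + 4)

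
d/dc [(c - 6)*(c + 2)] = 2*c - 4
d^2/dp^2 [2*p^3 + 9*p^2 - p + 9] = 12*p + 18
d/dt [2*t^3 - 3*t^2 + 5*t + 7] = 6*t^2 - 6*t + 5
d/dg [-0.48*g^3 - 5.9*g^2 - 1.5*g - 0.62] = -1.44*g^2 - 11.8*g - 1.5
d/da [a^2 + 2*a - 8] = 2*a + 2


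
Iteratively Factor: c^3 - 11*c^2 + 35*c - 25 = (c - 1)*(c^2 - 10*c + 25) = (c - 5)*(c - 1)*(c - 5)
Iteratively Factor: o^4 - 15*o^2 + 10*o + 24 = (o + 4)*(o^3 - 4*o^2 + o + 6) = (o - 2)*(o + 4)*(o^2 - 2*o - 3) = (o - 2)*(o + 1)*(o + 4)*(o - 3)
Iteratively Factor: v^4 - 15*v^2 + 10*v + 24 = (v - 3)*(v^3 + 3*v^2 - 6*v - 8) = (v - 3)*(v - 2)*(v^2 + 5*v + 4) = (v - 3)*(v - 2)*(v + 1)*(v + 4)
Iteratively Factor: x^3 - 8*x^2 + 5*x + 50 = (x - 5)*(x^2 - 3*x - 10) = (x - 5)^2*(x + 2)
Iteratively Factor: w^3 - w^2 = (w)*(w^2 - w) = w*(w - 1)*(w)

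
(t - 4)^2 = t^2 - 8*t + 16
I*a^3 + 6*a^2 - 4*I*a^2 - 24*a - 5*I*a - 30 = (a - 5)*(a - 6*I)*(I*a + I)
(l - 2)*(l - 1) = l^2 - 3*l + 2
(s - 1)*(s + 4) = s^2 + 3*s - 4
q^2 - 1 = (q - 1)*(q + 1)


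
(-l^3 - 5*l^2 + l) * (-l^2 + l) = l^5 + 4*l^4 - 6*l^3 + l^2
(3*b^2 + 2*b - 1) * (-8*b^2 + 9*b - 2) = -24*b^4 + 11*b^3 + 20*b^2 - 13*b + 2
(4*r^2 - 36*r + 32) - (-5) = 4*r^2 - 36*r + 37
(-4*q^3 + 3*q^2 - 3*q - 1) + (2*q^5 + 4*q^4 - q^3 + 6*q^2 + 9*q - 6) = 2*q^5 + 4*q^4 - 5*q^3 + 9*q^2 + 6*q - 7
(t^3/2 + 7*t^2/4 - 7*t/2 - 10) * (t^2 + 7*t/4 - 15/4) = t^5/2 + 21*t^4/8 - 37*t^3/16 - 363*t^2/16 - 35*t/8 + 75/2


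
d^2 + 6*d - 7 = (d - 1)*(d + 7)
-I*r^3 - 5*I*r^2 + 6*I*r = r*(r + 6)*(-I*r + I)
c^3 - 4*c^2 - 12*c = c*(c - 6)*(c + 2)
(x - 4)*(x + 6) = x^2 + 2*x - 24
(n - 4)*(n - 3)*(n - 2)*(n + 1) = n^4 - 8*n^3 + 17*n^2 + 2*n - 24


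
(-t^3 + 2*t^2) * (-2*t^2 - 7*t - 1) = 2*t^5 + 3*t^4 - 13*t^3 - 2*t^2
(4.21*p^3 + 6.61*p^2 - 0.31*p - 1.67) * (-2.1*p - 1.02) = -8.841*p^4 - 18.1752*p^3 - 6.0912*p^2 + 3.8232*p + 1.7034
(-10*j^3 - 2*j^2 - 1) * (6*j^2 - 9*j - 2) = -60*j^5 + 78*j^4 + 38*j^3 - 2*j^2 + 9*j + 2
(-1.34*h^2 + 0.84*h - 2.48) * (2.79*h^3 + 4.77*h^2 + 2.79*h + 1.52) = -3.7386*h^5 - 4.0482*h^4 - 6.651*h^3 - 11.5228*h^2 - 5.6424*h - 3.7696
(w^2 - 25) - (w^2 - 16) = -9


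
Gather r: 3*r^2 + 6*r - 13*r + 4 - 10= 3*r^2 - 7*r - 6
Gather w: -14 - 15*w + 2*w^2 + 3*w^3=3*w^3 + 2*w^2 - 15*w - 14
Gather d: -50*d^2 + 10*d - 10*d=-50*d^2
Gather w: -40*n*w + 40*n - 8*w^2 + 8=-40*n*w + 40*n - 8*w^2 + 8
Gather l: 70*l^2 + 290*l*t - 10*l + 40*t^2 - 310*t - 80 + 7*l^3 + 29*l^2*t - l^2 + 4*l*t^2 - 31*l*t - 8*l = 7*l^3 + l^2*(29*t + 69) + l*(4*t^2 + 259*t - 18) + 40*t^2 - 310*t - 80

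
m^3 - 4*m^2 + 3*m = m*(m - 3)*(m - 1)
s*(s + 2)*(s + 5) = s^3 + 7*s^2 + 10*s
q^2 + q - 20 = (q - 4)*(q + 5)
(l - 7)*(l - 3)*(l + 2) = l^3 - 8*l^2 + l + 42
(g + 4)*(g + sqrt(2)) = g^2 + sqrt(2)*g + 4*g + 4*sqrt(2)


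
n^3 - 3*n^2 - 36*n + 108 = (n - 6)*(n - 3)*(n + 6)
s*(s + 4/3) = s^2 + 4*s/3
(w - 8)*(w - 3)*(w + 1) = w^3 - 10*w^2 + 13*w + 24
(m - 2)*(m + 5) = m^2 + 3*m - 10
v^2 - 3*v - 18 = (v - 6)*(v + 3)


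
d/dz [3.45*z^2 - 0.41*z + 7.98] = 6.9*z - 0.41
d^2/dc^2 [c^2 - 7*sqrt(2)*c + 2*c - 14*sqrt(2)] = 2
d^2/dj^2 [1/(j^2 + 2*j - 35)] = 2*(-j^2 - 2*j + 4*(j + 1)^2 + 35)/(j^2 + 2*j - 35)^3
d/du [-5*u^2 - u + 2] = -10*u - 1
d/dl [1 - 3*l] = -3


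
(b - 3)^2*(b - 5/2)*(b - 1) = b^4 - 19*b^3/2 + 65*b^2/2 - 93*b/2 + 45/2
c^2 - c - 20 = (c - 5)*(c + 4)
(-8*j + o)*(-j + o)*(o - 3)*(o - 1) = 8*j^2*o^2 - 32*j^2*o + 24*j^2 - 9*j*o^3 + 36*j*o^2 - 27*j*o + o^4 - 4*o^3 + 3*o^2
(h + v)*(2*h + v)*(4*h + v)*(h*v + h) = 8*h^4*v + 8*h^4 + 14*h^3*v^2 + 14*h^3*v + 7*h^2*v^3 + 7*h^2*v^2 + h*v^4 + h*v^3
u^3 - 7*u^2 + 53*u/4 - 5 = (u - 4)*(u - 5/2)*(u - 1/2)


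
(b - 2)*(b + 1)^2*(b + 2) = b^4 + 2*b^3 - 3*b^2 - 8*b - 4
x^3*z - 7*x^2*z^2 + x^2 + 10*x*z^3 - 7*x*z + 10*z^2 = (x - 5*z)*(x - 2*z)*(x*z + 1)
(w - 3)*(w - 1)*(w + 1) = w^3 - 3*w^2 - w + 3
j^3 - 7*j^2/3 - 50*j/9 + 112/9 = (j - 8/3)*(j - 2)*(j + 7/3)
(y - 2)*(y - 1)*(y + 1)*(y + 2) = y^4 - 5*y^2 + 4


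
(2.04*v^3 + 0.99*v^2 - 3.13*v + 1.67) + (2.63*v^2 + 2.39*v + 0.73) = 2.04*v^3 + 3.62*v^2 - 0.74*v + 2.4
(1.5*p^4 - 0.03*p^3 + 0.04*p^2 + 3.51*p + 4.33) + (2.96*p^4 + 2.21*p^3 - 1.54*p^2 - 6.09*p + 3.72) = 4.46*p^4 + 2.18*p^3 - 1.5*p^2 - 2.58*p + 8.05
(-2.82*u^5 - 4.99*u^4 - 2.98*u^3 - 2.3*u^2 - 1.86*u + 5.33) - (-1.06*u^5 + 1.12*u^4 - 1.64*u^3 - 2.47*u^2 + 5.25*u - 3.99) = -1.76*u^5 - 6.11*u^4 - 1.34*u^3 + 0.17*u^2 - 7.11*u + 9.32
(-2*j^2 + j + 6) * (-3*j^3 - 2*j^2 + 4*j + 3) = 6*j^5 + j^4 - 28*j^3 - 14*j^2 + 27*j + 18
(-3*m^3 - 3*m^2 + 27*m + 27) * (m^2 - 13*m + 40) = -3*m^5 + 36*m^4 - 54*m^3 - 444*m^2 + 729*m + 1080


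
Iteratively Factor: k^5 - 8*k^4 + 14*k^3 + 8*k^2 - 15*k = (k - 5)*(k^4 - 3*k^3 - k^2 + 3*k) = k*(k - 5)*(k^3 - 3*k^2 - k + 3) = k*(k - 5)*(k - 1)*(k^2 - 2*k - 3) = k*(k - 5)*(k - 3)*(k - 1)*(k + 1)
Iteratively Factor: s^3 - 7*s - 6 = (s + 1)*(s^2 - s - 6) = (s - 3)*(s + 1)*(s + 2)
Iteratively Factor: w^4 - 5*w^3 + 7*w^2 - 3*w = (w - 3)*(w^3 - 2*w^2 + w) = (w - 3)*(w - 1)*(w^2 - w) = (w - 3)*(w - 1)^2*(w)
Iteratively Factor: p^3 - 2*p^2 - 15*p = (p)*(p^2 - 2*p - 15) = p*(p + 3)*(p - 5)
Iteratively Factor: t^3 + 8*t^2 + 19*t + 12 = (t + 1)*(t^2 + 7*t + 12) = (t + 1)*(t + 3)*(t + 4)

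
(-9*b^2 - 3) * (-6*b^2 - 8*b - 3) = 54*b^4 + 72*b^3 + 45*b^2 + 24*b + 9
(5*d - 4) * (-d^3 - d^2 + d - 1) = -5*d^4 - d^3 + 9*d^2 - 9*d + 4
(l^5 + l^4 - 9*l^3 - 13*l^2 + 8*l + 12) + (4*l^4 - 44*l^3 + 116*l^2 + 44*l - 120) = l^5 + 5*l^4 - 53*l^3 + 103*l^2 + 52*l - 108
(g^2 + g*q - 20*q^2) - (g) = g^2 + g*q - g - 20*q^2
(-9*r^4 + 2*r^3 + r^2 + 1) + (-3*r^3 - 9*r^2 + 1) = -9*r^4 - r^3 - 8*r^2 + 2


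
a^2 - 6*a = a*(a - 6)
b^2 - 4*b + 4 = (b - 2)^2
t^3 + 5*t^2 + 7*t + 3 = (t + 1)^2*(t + 3)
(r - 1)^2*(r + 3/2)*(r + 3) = r^4 + 5*r^3/2 - 7*r^2/2 - 9*r/2 + 9/2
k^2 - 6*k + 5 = (k - 5)*(k - 1)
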